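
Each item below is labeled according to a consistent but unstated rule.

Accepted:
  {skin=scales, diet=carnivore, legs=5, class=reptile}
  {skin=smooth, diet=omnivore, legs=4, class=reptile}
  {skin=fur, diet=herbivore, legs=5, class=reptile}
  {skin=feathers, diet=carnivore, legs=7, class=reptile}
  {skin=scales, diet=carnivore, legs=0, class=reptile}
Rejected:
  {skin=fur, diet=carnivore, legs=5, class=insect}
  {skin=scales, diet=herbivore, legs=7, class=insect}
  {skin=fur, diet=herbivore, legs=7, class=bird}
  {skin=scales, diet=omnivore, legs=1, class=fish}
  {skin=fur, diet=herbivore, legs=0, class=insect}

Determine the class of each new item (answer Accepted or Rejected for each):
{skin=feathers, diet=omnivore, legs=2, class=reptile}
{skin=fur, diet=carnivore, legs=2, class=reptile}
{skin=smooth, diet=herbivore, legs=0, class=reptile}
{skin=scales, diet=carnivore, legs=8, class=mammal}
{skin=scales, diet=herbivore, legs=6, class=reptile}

Accepted, Accepted, Accepted, Rejected, Accepted

All 'Accepted' examples share one property — class is reptile — and every 'Rejected' example lacks it.
{skin=feathers, diet=omnivore, legs=2, class=reptile}: class is reptile, checks out → Accepted. {skin=fur, diet=carnivore, legs=2, class=reptile}: class is reptile, checks out → Accepted. {skin=smooth, diet=herbivore, legs=0, class=reptile}: class is reptile, checks out → Accepted. {skin=scales, diet=carnivore, legs=8, class=mammal}: class is mammal, fails the rule → Rejected. {skin=scales, diet=herbivore, legs=6, class=reptile}: class is reptile, checks out → Accepted.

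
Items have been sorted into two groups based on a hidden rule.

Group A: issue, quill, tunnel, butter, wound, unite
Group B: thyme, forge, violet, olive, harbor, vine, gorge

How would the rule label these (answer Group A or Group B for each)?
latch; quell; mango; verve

Group B, Group A, Group B, Group B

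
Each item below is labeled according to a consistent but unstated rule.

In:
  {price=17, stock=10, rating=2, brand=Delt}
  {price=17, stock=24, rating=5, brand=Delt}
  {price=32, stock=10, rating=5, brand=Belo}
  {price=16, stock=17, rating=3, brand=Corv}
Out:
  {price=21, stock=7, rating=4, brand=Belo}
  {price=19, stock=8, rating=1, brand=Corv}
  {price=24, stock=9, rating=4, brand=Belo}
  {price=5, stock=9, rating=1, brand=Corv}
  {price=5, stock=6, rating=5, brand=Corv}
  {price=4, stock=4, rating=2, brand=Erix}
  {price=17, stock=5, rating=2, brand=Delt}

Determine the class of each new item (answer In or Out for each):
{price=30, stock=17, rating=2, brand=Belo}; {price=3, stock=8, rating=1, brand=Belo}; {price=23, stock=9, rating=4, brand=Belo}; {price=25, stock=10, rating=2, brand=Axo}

The common property of the 'In' items is: stock ≥ 10. No 'Out' item has it.
In: {price=30, stock=17, rating=2, brand=Belo}, since stock = 17.
Out: {price=3, stock=8, rating=1, brand=Belo}, since stock = 8.
Out: {price=23, stock=9, rating=4, brand=Belo}, since stock = 9.
In: {price=25, stock=10, rating=2, brand=Axo}, since stock = 10.

In, Out, Out, In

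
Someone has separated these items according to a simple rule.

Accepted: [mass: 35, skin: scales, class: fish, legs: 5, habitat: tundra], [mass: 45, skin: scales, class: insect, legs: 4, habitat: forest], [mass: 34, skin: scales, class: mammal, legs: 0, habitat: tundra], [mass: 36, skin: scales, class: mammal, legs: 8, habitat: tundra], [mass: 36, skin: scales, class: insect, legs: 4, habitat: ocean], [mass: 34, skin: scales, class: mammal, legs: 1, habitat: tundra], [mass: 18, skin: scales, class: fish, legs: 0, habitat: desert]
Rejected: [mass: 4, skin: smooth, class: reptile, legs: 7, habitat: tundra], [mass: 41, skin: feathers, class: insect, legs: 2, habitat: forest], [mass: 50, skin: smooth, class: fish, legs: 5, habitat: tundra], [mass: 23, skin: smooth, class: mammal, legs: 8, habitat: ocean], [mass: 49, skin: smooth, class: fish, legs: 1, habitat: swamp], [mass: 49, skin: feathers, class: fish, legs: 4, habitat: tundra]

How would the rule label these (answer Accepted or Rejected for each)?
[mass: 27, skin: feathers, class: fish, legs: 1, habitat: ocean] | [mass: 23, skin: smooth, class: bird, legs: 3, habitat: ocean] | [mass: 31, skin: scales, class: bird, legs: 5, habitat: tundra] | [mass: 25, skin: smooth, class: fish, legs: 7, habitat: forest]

Rejected, Rejected, Accepted, Rejected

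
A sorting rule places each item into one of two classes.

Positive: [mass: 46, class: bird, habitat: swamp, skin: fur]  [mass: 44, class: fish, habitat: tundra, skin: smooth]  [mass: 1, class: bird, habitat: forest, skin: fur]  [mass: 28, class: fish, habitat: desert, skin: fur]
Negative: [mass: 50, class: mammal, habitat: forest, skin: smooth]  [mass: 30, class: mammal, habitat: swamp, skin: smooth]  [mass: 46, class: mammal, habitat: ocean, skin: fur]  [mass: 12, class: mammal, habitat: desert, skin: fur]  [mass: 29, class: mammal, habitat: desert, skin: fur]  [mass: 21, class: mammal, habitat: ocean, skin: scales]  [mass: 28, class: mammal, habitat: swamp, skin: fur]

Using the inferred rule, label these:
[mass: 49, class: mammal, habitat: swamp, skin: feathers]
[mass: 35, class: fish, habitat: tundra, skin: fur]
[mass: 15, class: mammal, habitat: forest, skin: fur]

Negative, Positive, Negative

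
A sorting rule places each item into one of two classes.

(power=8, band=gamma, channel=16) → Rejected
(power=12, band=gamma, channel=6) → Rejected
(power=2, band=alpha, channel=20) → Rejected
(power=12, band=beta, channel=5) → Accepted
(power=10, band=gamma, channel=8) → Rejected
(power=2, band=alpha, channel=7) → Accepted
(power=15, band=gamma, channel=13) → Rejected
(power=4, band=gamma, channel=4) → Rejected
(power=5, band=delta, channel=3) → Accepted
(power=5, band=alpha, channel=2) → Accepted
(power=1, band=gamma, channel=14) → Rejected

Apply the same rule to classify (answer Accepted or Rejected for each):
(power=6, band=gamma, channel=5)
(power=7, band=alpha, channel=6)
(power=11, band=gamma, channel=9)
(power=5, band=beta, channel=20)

The distinguishing property — band is not gamma AND channel ≤ 7 — holds for all the 'Accepted' cases and none of the 'Rejected' cases.

Rejected, Accepted, Rejected, Rejected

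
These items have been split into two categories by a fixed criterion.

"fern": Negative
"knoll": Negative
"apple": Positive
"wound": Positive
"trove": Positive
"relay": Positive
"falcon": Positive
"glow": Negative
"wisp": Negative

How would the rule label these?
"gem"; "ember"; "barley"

Negative, Positive, Positive

The simplest hypothesis consistent with all the labels is: has ≥ 2 vowels.
"gem" — 1 vowel, hence Negative. "ember" — 2 vowels, hence Positive. "barley" — 2 vowels, hence Positive.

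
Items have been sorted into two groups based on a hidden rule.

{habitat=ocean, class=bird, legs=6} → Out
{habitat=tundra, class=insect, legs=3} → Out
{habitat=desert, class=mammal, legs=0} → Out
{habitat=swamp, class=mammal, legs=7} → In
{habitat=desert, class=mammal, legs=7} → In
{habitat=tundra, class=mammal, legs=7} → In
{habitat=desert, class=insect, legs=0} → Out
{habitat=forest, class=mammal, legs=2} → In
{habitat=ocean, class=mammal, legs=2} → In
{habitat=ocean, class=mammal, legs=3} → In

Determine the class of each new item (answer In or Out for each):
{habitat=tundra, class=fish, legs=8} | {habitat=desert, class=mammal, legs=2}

The simplest hypothesis consistent with all the labels is: class is mammal AND legs ≥ 2.
{habitat=tundra, class=fish, legs=8}: class is fish, legs = 8, does not fit → Out.
{habitat=desert, class=mammal, legs=2}: class is mammal, legs = 2, has this property → In.

Out, In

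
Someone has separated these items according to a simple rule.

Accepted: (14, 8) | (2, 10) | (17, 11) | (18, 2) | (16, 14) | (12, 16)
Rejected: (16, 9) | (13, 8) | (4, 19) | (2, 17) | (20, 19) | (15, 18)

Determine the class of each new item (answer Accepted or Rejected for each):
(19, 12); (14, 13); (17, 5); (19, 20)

All 'Accepted' examples share one property — sum is even — and every 'Rejected' example lacks it.

Rejected, Rejected, Accepted, Rejected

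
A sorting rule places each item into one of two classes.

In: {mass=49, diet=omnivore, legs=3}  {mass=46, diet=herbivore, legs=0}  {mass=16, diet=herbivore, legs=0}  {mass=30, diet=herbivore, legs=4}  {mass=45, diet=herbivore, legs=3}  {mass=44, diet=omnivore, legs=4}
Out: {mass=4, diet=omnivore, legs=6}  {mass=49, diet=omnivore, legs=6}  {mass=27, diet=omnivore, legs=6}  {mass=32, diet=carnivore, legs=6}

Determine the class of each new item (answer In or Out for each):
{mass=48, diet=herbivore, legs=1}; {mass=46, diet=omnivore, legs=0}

In, In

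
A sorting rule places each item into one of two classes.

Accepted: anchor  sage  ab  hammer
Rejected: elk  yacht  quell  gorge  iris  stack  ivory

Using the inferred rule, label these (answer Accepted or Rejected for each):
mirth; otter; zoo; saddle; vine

Rejected, Rejected, Rejected, Accepted, Rejected

The common property of the 'Accepted' items is: even length AND contains 'a'. No 'Rejected' item has it.
mirth → length 5, no 'a' → Rejected.
otter → length 5, no 'a' → Rejected.
zoo → length 3, no 'a' → Rejected.
saddle → length 6, has 'a' → Accepted.
vine → length 4, no 'a' → Rejected.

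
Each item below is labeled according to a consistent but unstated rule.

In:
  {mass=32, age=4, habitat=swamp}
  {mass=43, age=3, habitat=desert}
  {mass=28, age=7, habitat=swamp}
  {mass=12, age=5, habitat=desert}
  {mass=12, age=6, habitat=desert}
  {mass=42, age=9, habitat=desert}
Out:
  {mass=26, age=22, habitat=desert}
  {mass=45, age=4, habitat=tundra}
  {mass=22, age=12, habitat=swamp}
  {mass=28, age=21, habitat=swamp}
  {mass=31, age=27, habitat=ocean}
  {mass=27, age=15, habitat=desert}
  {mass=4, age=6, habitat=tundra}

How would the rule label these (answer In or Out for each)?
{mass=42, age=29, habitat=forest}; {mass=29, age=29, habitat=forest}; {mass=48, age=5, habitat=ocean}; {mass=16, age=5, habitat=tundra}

Every 'In' example satisfies: habitat is not tundra AND age ≤ 9. None of the 'Out' examples do.
{mass=42, age=29, habitat=forest} — habitat is forest, age = 29, hence Out. {mass=29, age=29, habitat=forest} — habitat is forest, age = 29, hence Out. {mass=48, age=5, habitat=ocean} — habitat is ocean, age = 5, hence In. {mass=16, age=5, habitat=tundra} — habitat is tundra, age = 5, hence Out.

Out, Out, In, Out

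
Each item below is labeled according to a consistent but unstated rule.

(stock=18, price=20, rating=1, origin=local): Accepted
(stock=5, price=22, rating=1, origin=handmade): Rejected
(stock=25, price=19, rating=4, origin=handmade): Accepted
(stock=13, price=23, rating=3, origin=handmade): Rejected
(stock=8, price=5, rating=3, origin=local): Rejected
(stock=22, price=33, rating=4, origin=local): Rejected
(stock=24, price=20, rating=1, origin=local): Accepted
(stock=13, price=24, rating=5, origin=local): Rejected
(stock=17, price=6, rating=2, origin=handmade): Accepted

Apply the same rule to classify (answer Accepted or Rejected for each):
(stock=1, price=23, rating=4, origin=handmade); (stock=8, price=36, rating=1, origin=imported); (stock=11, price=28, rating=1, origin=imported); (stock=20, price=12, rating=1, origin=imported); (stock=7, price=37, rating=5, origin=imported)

Rejected, Rejected, Rejected, Accepted, Rejected

Every 'Accepted' example satisfies: price ≥ 6 AND price ≤ 20. None of the 'Rejected' examples do.
(stock=1, price=23, rating=4, origin=handmade): Rejected (price = 23).
(stock=8, price=36, rating=1, origin=imported): Rejected (price = 36).
(stock=11, price=28, rating=1, origin=imported): Rejected (price = 28).
(stock=20, price=12, rating=1, origin=imported): Accepted (price = 12).
(stock=7, price=37, rating=5, origin=imported): Rejected (price = 37).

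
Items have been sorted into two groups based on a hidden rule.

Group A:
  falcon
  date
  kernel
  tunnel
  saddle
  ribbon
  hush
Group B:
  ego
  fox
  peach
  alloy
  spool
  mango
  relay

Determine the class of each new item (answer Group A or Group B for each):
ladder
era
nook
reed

Group A, Group B, Group A, Group A

Looking at the examples, the only property every 'Group A' case has and every 'Group B' case lacks is: even length.
ladder → length 6 → Group A. era → length 3 → Group B. nook → length 4 → Group A. reed → length 4 → Group A.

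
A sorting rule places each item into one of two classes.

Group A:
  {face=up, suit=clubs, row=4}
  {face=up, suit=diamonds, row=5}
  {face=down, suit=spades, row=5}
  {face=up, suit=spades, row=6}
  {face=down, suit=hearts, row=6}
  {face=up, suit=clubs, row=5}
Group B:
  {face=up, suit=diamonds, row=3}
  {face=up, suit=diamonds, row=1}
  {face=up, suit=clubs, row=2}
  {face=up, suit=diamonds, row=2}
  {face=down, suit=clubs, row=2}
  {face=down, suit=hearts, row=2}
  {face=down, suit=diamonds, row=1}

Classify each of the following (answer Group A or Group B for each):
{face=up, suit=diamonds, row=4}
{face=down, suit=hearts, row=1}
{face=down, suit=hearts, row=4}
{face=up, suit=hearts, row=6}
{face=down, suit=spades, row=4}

'Group A' ⟺ row ≥ 4.
{face=up, suit=diamonds, row=4}: row = 4, passes → Group A. {face=down, suit=hearts, row=1}: row = 1, doesn't match → Group B. {face=down, suit=hearts, row=4}: row = 4, passes → Group A. {face=up, suit=hearts, row=6}: row = 6, passes → Group A. {face=down, suit=spades, row=4}: row = 4, passes → Group A.

Group A, Group B, Group A, Group A, Group A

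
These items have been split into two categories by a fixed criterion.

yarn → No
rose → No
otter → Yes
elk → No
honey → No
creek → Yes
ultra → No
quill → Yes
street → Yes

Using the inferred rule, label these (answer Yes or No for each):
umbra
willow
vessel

No, Yes, Yes

'Yes' ⟺ has a double letter.
umbra → no doubled letter → No. willow → 'll' doubled → Yes. vessel → 'ss' doubled → Yes.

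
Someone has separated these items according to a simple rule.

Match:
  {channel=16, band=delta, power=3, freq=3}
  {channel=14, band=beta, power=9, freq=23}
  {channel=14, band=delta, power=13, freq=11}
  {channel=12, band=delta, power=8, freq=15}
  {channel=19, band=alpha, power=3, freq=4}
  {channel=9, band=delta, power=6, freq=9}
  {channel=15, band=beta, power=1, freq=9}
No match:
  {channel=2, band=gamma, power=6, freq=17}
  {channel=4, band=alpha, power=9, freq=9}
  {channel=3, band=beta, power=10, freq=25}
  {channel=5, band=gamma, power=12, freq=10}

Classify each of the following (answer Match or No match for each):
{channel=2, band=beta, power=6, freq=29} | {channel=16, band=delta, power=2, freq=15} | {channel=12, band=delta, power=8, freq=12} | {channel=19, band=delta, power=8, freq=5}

No match, Match, Match, Match

The rule appears to be: channel ≥ 9.
No match: {channel=2, band=beta, power=6, freq=29}, since channel = 2. Match: {channel=16, band=delta, power=2, freq=15}, since channel = 16. Match: {channel=12, band=delta, power=8, freq=12}, since channel = 12. Match: {channel=19, band=delta, power=8, freq=5}, since channel = 19.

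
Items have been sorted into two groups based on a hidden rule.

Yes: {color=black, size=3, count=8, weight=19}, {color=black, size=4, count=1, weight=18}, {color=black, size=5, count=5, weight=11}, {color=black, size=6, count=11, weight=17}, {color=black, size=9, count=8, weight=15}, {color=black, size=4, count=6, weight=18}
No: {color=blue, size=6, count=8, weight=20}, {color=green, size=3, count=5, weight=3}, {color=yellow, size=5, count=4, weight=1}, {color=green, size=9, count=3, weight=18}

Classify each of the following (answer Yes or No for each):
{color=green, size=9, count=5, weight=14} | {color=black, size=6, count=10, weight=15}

The classifier is using: color is black.
No: {color=green, size=9, count=5, weight=14}, since color is green.
Yes: {color=black, size=6, count=10, weight=15}, since color is black.

No, Yes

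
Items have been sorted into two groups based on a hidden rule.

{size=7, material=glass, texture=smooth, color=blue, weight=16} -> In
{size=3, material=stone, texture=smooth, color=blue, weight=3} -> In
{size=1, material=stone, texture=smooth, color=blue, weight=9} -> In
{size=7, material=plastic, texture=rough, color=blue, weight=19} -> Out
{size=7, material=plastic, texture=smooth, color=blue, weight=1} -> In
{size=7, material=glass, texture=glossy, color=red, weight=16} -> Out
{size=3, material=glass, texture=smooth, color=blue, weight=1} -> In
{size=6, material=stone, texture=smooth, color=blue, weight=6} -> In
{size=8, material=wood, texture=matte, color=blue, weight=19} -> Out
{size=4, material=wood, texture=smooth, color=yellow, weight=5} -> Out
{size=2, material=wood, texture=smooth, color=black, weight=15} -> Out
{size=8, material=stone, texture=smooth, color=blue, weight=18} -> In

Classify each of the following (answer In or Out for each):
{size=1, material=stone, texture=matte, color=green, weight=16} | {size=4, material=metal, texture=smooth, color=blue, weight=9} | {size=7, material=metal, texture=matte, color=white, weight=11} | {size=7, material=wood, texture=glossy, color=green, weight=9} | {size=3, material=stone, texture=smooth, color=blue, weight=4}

Out, In, Out, Out, In

The classifier is using: texture is smooth AND color is blue.
{size=1, material=stone, texture=matte, color=green, weight=16} — texture is matte, color is green, hence Out. {size=4, material=metal, texture=smooth, color=blue, weight=9} — texture is smooth, color is blue, hence In. {size=7, material=metal, texture=matte, color=white, weight=11} — texture is matte, color is white, hence Out. {size=7, material=wood, texture=glossy, color=green, weight=9} — texture is glossy, color is green, hence Out. {size=3, material=stone, texture=smooth, color=blue, weight=4} — texture is smooth, color is blue, hence In.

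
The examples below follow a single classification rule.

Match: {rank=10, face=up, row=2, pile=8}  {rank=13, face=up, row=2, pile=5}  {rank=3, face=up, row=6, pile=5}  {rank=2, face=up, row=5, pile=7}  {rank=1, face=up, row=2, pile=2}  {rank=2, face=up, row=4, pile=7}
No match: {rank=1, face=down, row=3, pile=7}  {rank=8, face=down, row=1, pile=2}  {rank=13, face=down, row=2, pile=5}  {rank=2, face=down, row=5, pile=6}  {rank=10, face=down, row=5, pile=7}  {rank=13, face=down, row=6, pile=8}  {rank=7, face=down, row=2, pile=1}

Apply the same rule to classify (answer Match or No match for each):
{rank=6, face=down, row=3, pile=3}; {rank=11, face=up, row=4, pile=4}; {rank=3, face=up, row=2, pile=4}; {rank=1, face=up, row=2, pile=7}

No match, Match, Match, Match

Looking at the examples, the only property every 'Match' case has and every 'No match' case lacks is: face is up.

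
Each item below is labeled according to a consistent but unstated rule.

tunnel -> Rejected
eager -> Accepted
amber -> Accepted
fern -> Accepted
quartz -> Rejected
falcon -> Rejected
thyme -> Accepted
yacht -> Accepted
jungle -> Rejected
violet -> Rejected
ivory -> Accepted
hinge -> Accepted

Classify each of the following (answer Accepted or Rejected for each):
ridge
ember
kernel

Accepted, Accepted, Rejected

Every 'Accepted' example satisfies: length ≤ 5. None of the 'Rejected' examples do.
ridge — length 5, hence Accepted. ember — length 5, hence Accepted. kernel — length 6, hence Rejected.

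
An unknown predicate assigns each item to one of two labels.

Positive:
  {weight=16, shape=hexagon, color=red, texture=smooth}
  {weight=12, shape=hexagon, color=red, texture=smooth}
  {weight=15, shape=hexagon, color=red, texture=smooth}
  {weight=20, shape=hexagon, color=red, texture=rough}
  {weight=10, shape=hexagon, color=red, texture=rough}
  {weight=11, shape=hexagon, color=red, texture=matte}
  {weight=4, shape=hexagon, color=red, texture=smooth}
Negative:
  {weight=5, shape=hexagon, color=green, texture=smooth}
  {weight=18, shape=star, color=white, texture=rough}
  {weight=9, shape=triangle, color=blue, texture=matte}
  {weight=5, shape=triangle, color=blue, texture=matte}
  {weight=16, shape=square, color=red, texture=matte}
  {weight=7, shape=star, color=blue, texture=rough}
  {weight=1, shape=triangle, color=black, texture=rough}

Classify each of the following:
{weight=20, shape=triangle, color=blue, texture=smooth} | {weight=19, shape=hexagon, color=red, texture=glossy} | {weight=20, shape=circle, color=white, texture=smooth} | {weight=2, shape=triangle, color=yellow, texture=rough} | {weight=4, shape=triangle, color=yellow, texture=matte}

Negative, Positive, Negative, Negative, Negative

The common property of the 'Positive' items is: color is red AND shape is hexagon. No 'Negative' item has it.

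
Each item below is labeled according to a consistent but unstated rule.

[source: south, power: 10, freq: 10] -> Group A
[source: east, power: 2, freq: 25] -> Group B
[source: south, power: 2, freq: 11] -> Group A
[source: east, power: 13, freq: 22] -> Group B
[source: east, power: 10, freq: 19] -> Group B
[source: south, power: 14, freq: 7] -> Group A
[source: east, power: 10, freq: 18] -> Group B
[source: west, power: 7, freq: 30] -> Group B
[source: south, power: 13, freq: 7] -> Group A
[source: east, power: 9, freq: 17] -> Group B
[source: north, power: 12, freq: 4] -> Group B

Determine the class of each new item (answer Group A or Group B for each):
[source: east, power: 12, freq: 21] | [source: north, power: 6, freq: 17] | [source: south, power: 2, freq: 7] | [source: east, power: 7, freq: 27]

Group B, Group B, Group A, Group B

Checking candidate rules against both groups, what survives is: source is south.
[source: east, power: 12, freq: 21]: source is east, fails this test → Group B. [source: north, power: 6, freq: 17]: source is north, fails this test → Group B. [source: south, power: 2, freq: 7]: source is south, satisfies this → Group A. [source: east, power: 7, freq: 27]: source is east, fails this test → Group B.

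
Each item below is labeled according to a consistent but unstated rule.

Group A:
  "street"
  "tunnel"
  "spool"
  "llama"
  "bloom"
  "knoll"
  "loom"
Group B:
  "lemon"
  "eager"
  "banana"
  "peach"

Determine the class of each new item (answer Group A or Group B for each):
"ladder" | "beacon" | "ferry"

The classifier is using: has a double letter.
"ladder": 'dd' doubled, qualifies → Group A.
"beacon": no doubled letter, doesn't qualify → Group B.
"ferry": 'rr' doubled, qualifies → Group A.

Group A, Group B, Group A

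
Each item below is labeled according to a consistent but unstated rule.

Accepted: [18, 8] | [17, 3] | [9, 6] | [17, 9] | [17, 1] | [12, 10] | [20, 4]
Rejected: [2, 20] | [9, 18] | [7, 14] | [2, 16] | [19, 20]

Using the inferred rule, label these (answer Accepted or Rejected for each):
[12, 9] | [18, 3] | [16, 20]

Accepted, Accepted, Rejected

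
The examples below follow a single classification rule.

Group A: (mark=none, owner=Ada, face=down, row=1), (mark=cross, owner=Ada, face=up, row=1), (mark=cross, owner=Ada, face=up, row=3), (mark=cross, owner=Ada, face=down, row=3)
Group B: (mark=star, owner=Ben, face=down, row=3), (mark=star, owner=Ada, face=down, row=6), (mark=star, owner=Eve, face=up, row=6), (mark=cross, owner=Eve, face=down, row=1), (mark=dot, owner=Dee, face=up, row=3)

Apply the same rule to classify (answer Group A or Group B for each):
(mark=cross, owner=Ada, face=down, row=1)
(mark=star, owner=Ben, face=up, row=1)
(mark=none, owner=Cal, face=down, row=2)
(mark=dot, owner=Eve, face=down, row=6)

'Group A' ⟺ owner is Ada AND row ≤ 3.
Group A: (mark=cross, owner=Ada, face=down, row=1), since owner is Ada, row = 1. Group B: (mark=star, owner=Ben, face=up, row=1), since owner is Ben, row = 1. Group B: (mark=none, owner=Cal, face=down, row=2), since owner is Cal, row = 2. Group B: (mark=dot, owner=Eve, face=down, row=6), since owner is Eve, row = 6.

Group A, Group B, Group B, Group B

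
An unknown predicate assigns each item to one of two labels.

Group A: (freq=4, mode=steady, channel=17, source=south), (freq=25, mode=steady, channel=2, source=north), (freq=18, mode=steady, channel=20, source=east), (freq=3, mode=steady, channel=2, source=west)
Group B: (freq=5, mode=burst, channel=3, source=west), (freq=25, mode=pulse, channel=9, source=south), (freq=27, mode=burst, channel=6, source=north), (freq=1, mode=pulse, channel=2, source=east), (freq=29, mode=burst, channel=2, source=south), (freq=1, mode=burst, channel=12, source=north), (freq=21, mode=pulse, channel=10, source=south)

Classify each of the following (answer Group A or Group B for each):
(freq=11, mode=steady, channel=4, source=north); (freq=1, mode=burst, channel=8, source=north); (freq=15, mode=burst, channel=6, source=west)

Group A, Group B, Group B

The rule appears to be: mode is steady.
Group A: (freq=11, mode=steady, channel=4, source=north), since mode is steady. Group B: (freq=1, mode=burst, channel=8, source=north), since mode is burst. Group B: (freq=15, mode=burst, channel=6, source=west), since mode is burst.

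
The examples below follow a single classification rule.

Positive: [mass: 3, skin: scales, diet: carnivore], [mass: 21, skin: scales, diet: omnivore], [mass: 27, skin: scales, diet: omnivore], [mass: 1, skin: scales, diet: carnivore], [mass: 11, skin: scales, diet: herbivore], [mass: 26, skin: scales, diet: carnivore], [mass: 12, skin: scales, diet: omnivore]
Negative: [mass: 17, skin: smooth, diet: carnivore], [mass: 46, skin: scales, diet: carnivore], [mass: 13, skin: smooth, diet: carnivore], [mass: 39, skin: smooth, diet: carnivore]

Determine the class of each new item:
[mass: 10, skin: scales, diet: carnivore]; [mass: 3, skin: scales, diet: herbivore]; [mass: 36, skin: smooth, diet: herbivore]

Positive, Positive, Negative

The common property of the 'Positive' items is: skin is scales AND mass ≤ 27. No 'Negative' item has it.
[mass: 10, skin: scales, diet: carnivore]: skin is scales, mass = 10, passes → Positive.
[mass: 3, skin: scales, diet: herbivore]: skin is scales, mass = 3, passes → Positive.
[mass: 36, skin: smooth, diet: herbivore]: skin is smooth, mass = 36, does not pass → Negative.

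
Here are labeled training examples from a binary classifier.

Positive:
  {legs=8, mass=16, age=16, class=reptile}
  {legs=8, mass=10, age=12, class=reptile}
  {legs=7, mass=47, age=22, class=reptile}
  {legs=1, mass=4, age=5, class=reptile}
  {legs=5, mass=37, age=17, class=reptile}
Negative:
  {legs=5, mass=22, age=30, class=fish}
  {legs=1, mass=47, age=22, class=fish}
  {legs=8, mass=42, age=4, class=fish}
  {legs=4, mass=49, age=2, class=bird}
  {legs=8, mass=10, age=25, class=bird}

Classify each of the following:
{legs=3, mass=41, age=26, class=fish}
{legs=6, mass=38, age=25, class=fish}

Negative, Negative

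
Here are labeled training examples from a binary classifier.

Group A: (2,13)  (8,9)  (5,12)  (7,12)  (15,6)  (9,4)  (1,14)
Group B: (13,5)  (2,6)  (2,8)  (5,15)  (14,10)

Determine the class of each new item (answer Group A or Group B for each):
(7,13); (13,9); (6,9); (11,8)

Comparing the two groups points to one rule — sum is odd.
(7,13) → 7+13 = 20 → Group B.
(13,9) → 13+9 = 22 → Group B.
(6,9) → 6+9 = 15 → Group A.
(11,8) → 11+8 = 19 → Group A.

Group B, Group B, Group A, Group A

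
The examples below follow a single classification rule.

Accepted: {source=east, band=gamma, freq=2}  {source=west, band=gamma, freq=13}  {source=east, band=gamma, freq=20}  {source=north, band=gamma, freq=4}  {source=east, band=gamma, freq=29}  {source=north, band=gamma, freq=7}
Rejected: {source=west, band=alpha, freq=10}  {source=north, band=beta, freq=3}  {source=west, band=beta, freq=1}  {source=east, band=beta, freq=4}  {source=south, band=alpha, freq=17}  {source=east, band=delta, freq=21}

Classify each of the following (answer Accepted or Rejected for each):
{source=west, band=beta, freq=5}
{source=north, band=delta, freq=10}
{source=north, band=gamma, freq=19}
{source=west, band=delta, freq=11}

Rejected, Rejected, Accepted, Rejected

A rule that fits every label: band is gamma — true of each 'Accepted' example, false of each 'Rejected' one.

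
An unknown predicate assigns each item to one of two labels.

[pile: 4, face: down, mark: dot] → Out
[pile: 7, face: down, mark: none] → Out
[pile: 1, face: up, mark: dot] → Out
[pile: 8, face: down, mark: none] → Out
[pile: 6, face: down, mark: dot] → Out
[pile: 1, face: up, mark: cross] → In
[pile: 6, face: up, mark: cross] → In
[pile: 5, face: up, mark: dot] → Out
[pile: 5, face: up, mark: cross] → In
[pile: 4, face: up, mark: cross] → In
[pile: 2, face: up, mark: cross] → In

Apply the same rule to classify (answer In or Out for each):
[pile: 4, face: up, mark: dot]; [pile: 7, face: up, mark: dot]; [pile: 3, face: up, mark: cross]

A rule that fits every label: mark is cross — true of each 'In' example, false of each 'Out' one.

Out, Out, In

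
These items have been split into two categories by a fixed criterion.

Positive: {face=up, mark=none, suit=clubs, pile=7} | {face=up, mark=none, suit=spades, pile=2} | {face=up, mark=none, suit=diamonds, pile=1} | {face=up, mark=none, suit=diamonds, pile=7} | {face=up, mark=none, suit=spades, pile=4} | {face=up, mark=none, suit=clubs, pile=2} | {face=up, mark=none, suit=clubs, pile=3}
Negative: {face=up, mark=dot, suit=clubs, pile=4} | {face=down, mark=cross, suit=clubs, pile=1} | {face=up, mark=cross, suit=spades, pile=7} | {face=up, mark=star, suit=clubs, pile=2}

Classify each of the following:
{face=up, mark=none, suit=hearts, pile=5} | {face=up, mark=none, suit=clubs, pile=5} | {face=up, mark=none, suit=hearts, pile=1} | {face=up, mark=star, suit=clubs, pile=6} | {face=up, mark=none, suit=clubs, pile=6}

Rule: mark is none. This holds for each 'Positive' example and fails for each 'Negative' one.
{face=up, mark=none, suit=hearts, pile=5} — mark is none, hence Positive.
{face=up, mark=none, suit=clubs, pile=5} — mark is none, hence Positive.
{face=up, mark=none, suit=hearts, pile=1} — mark is none, hence Positive.
{face=up, mark=star, suit=clubs, pile=6} — mark is star, hence Negative.
{face=up, mark=none, suit=clubs, pile=6} — mark is none, hence Positive.

Positive, Positive, Positive, Negative, Positive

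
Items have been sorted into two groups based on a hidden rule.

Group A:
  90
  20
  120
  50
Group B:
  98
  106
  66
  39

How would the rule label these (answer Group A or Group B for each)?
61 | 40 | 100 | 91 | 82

All 'Group A' examples share one property — multiple of 5 — and every 'Group B' example lacks it.

Group B, Group A, Group A, Group B, Group B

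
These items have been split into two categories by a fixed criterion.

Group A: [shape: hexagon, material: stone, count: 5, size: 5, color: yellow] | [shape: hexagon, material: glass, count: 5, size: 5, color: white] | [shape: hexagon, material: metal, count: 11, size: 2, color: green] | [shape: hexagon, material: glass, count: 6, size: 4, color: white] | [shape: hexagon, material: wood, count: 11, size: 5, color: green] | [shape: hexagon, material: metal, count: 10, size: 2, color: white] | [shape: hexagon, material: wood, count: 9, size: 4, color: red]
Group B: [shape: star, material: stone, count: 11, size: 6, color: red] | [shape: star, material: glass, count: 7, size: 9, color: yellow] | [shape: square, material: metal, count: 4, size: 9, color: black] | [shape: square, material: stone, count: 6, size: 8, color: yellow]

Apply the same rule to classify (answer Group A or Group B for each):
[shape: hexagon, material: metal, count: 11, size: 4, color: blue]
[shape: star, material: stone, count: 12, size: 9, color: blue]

Every 'Group A' example satisfies: shape is hexagon. None of the 'Group B' examples do.
[shape: hexagon, material: metal, count: 11, size: 4, color: blue]: Group A (shape is hexagon). [shape: star, material: stone, count: 12, size: 9, color: blue]: Group B (shape is star).

Group A, Group B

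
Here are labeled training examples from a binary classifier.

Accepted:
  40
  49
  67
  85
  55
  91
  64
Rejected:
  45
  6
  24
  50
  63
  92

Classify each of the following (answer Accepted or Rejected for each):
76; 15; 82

Accepted, Rejected, Accepted

All 'Accepted' examples share one property — ≡ 1 (mod 3) — and every 'Rejected' example lacks it.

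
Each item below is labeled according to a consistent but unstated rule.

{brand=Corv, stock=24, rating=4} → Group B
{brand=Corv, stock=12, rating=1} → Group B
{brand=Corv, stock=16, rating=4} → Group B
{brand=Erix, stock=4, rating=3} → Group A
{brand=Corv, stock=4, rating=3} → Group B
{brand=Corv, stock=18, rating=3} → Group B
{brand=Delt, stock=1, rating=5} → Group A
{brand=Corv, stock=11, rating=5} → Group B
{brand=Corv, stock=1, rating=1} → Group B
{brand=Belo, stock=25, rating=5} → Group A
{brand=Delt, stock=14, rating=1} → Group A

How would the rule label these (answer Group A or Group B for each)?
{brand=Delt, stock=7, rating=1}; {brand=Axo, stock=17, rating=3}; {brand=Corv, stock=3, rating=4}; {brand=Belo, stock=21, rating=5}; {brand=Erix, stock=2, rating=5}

Checking candidate rules against both groups, what survives is: brand is not Corv.

Group A, Group A, Group B, Group A, Group A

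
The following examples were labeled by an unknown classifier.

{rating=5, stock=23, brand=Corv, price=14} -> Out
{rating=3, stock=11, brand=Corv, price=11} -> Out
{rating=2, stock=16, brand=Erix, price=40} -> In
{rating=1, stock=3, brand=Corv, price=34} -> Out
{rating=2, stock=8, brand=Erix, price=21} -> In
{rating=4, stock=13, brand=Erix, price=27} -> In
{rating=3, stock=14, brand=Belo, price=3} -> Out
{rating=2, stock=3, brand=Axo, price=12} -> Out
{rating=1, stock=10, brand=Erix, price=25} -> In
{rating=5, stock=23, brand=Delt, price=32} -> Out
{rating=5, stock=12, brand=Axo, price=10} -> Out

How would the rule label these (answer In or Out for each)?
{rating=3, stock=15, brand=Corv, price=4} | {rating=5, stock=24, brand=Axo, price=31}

Out, Out

A rule that fits every label: brand is Erix — true of each 'In' example, false of each 'Out' one.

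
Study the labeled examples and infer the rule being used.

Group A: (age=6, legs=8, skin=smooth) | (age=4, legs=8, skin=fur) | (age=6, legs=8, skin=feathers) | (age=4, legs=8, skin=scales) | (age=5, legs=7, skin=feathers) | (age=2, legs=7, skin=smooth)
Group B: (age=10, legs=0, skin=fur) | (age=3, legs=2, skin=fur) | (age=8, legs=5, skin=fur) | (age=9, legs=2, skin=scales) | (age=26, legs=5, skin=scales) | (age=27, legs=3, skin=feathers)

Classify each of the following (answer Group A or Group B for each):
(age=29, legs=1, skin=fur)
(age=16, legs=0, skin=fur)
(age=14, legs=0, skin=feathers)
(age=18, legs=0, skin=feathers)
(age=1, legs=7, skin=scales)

Group B, Group B, Group B, Group B, Group A

The simplest hypothesis consistent with all the labels is: legs ≥ 7.
(age=29, legs=1, skin=fur): Group B (legs = 1).
(age=16, legs=0, skin=fur): Group B (legs = 0).
(age=14, legs=0, skin=feathers): Group B (legs = 0).
(age=18, legs=0, skin=feathers): Group B (legs = 0).
(age=1, legs=7, skin=scales): Group A (legs = 7).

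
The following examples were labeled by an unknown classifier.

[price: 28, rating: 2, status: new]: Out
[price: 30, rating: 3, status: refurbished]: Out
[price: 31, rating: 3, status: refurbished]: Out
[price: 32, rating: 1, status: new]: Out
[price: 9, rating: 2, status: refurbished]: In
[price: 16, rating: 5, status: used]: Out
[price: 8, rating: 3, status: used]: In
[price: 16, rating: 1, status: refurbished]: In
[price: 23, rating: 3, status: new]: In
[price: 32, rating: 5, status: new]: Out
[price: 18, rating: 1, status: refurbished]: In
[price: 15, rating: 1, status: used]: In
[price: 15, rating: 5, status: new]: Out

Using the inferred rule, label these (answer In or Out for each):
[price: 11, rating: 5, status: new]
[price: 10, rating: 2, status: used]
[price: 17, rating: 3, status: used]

All 'In' examples share one property — rating ≤ 3 AND price ≤ 23 — and every 'Out' example lacks it.
[price: 11, rating: 5, status: new] → rating = 5, price = 11 → Out.
[price: 10, rating: 2, status: used] → rating = 2, price = 10 → In.
[price: 17, rating: 3, status: used] → rating = 3, price = 17 → In.

Out, In, In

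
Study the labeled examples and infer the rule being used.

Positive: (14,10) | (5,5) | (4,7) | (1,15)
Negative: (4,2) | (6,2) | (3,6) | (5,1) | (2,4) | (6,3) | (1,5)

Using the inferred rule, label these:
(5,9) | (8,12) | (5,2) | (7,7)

The simplest hypothesis consistent with all the labels is: sum ≥ 10.
(5,9) → 5+9 = 14 → Positive. (8,12) → 8+12 = 20 → Positive. (5,2) → 5+2 = 7 → Negative. (7,7) → 7+7 = 14 → Positive.

Positive, Positive, Negative, Positive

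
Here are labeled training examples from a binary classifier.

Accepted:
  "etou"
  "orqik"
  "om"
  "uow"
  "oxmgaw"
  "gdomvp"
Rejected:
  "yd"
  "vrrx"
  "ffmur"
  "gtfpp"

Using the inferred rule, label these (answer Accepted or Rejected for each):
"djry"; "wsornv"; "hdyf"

Rejected, Accepted, Rejected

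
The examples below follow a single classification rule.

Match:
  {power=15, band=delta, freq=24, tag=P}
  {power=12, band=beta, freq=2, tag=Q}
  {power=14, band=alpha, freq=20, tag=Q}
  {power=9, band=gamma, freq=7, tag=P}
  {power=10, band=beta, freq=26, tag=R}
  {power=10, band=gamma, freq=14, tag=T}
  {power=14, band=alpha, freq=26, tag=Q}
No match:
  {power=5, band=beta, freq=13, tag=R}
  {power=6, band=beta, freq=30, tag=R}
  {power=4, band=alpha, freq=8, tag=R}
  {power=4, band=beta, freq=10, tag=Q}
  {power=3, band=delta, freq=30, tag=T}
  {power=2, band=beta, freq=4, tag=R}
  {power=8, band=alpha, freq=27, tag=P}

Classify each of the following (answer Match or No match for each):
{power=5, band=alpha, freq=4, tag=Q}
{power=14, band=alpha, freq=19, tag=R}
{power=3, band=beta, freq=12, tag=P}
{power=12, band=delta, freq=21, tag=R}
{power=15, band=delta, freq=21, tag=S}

No match, Match, No match, Match, Match

The common property of the 'Match' items is: power ≥ 9. No 'No match' item has it.
{power=5, band=alpha, freq=4, tag=Q}: power = 5 — does not satisfy this, so No match. {power=14, band=alpha, freq=19, tag=R}: power = 14 — passes, so Match. {power=3, band=beta, freq=12, tag=P}: power = 3 — does not satisfy this, so No match. {power=12, band=delta, freq=21, tag=R}: power = 12 — passes, so Match. {power=15, band=delta, freq=21, tag=S}: power = 15 — passes, so Match.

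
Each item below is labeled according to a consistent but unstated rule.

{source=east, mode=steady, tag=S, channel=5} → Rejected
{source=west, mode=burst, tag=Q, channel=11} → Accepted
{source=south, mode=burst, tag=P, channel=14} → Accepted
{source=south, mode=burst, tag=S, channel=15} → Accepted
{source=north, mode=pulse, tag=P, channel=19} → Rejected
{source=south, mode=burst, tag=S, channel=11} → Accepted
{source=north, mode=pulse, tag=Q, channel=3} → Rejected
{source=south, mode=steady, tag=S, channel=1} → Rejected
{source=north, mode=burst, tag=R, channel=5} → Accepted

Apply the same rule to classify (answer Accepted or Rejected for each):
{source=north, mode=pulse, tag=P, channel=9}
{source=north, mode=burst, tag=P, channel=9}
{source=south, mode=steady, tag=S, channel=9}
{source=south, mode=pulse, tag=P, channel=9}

Rejected, Accepted, Rejected, Rejected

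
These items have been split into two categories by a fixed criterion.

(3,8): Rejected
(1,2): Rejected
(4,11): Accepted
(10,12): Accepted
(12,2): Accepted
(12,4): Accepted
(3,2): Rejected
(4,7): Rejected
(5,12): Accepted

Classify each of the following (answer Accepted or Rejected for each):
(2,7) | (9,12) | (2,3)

Rejected, Accepted, Rejected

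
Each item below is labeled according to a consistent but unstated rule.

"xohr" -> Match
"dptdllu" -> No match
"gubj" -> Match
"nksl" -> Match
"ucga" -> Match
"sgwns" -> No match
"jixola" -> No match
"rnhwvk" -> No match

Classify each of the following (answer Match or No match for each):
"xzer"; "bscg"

Match, Match

The pattern is that an item is 'Match' exactly when: length 4.
"xzer" → length 4 → Match. "bscg" → length 4 → Match.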